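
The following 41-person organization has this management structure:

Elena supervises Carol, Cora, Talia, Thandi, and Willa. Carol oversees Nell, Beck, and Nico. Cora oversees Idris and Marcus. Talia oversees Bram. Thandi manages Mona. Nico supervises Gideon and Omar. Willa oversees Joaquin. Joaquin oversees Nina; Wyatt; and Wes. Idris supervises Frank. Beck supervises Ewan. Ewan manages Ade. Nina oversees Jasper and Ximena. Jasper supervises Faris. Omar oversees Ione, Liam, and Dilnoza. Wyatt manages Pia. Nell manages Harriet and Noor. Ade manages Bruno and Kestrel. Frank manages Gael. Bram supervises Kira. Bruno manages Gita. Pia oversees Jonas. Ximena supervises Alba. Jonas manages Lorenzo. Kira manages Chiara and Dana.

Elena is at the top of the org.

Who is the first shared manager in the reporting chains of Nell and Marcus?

Elena

Nell's chain of managers is Carol, Elena. Marcus's chain of managers is Cora, Elena. The first manager that appears in both chains is Elena.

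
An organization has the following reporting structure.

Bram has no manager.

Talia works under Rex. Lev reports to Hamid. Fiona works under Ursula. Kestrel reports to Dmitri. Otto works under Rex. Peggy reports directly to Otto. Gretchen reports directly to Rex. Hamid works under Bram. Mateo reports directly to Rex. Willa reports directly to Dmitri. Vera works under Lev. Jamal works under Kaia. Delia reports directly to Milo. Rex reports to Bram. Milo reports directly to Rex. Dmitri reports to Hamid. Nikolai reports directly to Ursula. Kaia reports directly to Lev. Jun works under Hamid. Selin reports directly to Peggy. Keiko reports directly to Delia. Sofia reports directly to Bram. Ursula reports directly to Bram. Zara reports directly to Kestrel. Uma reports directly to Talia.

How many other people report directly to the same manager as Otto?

Otto reports to Rex. Rex's other direct reports are Milo, Gretchen, Talia, Mateo — 4 peers.

4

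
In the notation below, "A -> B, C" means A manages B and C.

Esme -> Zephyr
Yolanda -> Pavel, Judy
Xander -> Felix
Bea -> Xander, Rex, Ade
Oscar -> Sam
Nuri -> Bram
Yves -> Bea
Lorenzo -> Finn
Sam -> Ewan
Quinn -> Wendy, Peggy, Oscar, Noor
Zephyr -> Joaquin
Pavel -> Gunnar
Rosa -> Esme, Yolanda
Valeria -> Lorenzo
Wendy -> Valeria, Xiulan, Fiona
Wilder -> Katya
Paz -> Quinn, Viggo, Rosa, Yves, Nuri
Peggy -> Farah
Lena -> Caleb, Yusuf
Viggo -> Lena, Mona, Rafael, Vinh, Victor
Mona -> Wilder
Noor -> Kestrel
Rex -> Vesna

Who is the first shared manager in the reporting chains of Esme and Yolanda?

Esme's chain of managers is Rosa, Paz. Yolanda's chain of managers is Rosa, Paz. The first manager that appears in both chains is Rosa.

Rosa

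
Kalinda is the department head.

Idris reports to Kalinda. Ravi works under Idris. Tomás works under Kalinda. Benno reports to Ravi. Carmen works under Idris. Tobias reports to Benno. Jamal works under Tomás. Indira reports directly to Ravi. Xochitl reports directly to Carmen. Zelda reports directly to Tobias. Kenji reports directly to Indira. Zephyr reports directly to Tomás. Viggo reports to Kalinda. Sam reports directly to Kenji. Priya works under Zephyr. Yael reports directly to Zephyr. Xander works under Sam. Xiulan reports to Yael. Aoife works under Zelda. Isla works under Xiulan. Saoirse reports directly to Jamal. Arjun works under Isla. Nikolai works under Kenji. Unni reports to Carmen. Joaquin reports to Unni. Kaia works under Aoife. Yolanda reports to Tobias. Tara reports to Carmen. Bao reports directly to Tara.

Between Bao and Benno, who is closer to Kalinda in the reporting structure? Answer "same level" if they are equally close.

Benno

Bao is 4 levels below Kalinda; Benno is 3. Benno is higher.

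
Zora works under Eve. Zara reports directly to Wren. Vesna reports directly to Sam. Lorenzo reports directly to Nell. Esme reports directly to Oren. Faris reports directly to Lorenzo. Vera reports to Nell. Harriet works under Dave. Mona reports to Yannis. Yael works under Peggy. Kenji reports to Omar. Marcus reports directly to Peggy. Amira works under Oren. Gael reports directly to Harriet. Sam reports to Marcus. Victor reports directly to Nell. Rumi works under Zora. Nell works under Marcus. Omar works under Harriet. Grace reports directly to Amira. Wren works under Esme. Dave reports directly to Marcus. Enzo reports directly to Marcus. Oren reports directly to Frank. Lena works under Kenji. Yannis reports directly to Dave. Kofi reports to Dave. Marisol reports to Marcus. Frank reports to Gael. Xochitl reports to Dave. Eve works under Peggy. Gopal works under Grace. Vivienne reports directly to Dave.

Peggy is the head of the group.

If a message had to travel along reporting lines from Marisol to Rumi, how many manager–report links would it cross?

Marisol is 2 levels below Peggy, and Rumi is 3 levels below Peggy (their lowest common manager). The shortest path runs up from Marisol to Peggy and back down to Rumi: 2 + 3 = 5 links.

5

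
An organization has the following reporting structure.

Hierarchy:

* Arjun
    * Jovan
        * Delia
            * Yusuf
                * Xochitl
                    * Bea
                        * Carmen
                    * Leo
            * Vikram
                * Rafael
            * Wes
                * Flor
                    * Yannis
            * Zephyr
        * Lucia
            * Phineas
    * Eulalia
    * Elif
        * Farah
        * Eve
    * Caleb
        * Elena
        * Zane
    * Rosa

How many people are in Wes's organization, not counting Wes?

Wes directly manages Flor. Under Flor: Yannis (1). That's 2 in total.

2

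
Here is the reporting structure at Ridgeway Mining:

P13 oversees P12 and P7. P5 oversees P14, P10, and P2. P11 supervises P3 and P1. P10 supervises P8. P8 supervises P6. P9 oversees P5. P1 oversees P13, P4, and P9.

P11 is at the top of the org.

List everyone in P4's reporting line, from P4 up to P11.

P4 -> P1 -> P11

P4 reports to P1. P1 reports to P11. P11 is at the top.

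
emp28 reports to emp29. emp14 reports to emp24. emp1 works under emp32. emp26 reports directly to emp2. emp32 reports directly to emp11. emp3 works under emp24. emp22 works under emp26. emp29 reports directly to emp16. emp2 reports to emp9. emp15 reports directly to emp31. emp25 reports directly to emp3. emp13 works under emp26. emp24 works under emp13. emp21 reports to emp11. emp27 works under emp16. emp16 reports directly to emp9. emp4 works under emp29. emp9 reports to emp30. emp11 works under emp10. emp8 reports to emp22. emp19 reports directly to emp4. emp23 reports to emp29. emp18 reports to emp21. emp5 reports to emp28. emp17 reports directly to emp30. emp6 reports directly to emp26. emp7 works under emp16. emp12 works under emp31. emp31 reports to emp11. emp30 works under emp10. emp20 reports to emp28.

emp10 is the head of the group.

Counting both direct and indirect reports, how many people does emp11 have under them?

7

emp11 directly manages emp31, emp32, emp21. Under emp31: emp12, emp15 (2). Under emp32: emp1 (1). Under emp21: emp18 (1). So emp11's organization is 3 direct reports plus everyone under them: 3 + 2 + 2 = 7.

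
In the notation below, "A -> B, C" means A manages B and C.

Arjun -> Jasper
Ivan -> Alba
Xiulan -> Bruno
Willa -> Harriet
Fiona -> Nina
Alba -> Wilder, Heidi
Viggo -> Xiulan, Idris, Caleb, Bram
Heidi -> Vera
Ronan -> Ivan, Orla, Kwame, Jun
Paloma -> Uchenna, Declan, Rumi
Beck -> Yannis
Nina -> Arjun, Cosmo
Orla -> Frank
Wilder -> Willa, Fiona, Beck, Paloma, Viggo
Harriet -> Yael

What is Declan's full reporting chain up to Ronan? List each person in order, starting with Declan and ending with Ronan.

Declan -> Paloma -> Wilder -> Alba -> Ivan -> Ronan

Declan reports to Paloma. Paloma reports to Wilder. Wilder reports to Alba. Alba reports to Ivan. Ivan reports to Ronan. Ronan is at the top.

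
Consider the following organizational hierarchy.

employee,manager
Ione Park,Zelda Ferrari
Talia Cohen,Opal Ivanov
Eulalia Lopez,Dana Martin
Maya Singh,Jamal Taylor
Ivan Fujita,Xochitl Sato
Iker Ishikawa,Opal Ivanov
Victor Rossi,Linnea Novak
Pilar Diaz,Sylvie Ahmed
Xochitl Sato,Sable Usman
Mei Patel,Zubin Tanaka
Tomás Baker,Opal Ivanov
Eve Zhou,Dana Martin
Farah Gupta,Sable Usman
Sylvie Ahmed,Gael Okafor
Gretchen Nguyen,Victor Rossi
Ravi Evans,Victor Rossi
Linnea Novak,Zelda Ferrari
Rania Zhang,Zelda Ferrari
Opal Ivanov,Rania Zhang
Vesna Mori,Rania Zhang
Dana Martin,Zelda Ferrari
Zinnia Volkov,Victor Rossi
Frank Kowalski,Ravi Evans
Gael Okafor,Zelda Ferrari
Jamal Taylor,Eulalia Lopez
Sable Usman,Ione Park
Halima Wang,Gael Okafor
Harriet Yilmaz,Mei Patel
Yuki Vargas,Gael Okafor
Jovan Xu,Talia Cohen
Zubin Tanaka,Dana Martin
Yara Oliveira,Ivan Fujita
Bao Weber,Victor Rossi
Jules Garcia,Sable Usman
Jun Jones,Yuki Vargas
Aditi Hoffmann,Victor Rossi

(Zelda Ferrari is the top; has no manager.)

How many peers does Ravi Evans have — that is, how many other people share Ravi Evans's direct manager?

Ravi Evans reports to Victor Rossi. Victor Rossi's other direct reports are Bao Weber, Gretchen Nguyen, Zinnia Volkov, Aditi Hoffmann — 4 peers.

4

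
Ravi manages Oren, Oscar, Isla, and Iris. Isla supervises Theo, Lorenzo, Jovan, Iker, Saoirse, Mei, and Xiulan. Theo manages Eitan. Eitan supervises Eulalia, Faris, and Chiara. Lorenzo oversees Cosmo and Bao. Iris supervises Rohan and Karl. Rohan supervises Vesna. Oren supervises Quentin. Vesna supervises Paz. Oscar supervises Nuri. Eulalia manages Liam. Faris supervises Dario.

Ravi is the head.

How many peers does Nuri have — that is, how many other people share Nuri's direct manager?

Nuri reports to Oscar, and Oscar has no other direct reports. Nuri has 0 peers.

0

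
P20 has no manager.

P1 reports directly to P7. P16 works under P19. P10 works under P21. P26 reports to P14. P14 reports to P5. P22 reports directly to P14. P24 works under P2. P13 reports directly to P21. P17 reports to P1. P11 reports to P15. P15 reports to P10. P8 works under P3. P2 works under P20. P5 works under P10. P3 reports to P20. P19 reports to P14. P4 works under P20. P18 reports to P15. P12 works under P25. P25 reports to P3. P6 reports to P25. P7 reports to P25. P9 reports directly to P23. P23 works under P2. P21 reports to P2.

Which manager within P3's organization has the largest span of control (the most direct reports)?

P25

Direct-report counts within P3's organization: P3 has 2; P25 has 3; P7 has 1; P1 has 1. The largest is 3, held by P25.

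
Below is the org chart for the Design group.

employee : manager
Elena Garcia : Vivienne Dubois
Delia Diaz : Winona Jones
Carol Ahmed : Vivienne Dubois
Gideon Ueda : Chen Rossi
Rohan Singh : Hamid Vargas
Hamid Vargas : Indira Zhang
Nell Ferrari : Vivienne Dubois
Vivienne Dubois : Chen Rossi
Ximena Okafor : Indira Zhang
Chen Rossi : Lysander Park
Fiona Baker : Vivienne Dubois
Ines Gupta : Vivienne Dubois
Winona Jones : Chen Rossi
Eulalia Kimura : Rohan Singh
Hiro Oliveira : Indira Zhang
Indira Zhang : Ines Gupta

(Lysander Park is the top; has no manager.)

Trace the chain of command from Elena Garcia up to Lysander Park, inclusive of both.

Elena Garcia reports to Vivienne Dubois. Vivienne Dubois reports to Chen Rossi. Chen Rossi reports to Lysander Park. Lysander Park is at the top.

Elena Garcia -> Vivienne Dubois -> Chen Rossi -> Lysander Park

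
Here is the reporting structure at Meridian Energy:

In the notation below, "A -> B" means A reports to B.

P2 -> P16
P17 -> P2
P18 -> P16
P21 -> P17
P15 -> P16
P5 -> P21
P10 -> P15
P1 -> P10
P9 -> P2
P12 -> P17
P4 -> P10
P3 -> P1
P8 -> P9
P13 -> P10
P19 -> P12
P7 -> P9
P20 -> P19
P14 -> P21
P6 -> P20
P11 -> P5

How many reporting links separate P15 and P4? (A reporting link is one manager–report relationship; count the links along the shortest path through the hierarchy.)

P4 is in P15's organization: the chain from P4 up to P15 is P4 → P10 → P15, which is 2 links.

2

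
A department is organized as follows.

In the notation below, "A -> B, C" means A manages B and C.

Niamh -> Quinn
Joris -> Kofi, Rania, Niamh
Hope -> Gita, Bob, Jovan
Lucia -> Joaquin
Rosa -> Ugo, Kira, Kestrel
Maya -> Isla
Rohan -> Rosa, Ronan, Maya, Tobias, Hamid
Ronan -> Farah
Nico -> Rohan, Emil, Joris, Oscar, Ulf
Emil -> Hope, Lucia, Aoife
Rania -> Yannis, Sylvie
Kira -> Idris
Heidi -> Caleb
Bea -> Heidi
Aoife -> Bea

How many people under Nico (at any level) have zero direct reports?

18

The people in Nico's organization with no one reporting to them are Ulf, Oscar, Quinn, Sylvie, Yannis, Kofi, Caleb, Joaquin, Jovan, Bob, Gita, Hamid, Tobias, Isla, Farah, Kestrel, Idris, Ugo. That is 18.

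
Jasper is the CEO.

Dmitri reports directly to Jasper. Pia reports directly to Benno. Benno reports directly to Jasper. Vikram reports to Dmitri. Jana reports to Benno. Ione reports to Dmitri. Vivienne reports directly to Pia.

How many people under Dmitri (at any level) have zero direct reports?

The people in Dmitri's organization with no one reporting to them are Vikram, Ione. That is 2.

2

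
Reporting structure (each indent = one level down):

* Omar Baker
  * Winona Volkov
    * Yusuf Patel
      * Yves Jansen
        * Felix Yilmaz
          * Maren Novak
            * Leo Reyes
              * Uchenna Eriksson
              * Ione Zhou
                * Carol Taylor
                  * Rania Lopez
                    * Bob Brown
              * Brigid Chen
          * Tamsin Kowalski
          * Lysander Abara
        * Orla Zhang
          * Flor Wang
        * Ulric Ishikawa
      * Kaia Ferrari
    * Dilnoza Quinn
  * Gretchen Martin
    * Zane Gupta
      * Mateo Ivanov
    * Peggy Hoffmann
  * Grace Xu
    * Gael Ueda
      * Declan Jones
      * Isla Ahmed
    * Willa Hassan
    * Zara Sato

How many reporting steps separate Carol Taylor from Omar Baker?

8

Chain from Carol Taylor up to Omar Baker: Carol Taylor → Ione Zhou → Leo Reyes → Maren Novak → Felix Yilmaz → Yves Jansen → Yusuf Patel → Winona Volkov → Omar Baker. That is 8 steps up, so Carol Taylor is 8 levels below Omar Baker.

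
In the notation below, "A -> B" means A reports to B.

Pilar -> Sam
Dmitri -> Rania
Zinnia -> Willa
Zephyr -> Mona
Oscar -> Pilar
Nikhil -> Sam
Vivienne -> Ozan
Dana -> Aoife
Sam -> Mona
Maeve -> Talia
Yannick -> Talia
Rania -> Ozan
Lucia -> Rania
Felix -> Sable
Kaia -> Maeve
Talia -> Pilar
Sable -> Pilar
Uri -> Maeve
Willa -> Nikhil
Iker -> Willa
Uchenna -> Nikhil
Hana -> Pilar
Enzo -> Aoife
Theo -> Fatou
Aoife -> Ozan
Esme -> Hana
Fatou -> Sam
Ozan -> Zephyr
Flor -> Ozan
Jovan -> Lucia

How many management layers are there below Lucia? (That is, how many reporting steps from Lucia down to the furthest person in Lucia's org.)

1

The longest chain under Lucia runs Lucia → Jovan, which is 1 level below Lucia.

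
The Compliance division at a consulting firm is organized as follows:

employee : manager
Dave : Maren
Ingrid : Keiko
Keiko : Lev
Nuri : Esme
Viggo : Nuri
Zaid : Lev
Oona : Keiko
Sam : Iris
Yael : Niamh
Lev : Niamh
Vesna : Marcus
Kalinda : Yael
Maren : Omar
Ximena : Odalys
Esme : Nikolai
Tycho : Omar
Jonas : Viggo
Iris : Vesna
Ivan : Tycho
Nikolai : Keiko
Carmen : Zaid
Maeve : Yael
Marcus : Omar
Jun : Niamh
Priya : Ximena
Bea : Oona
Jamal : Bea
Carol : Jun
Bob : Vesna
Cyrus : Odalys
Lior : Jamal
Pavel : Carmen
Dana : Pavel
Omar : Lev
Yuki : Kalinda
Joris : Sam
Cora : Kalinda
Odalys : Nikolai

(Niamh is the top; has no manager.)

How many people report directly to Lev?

Lev directly manages Keiko, Omar, Zaid. That is 3 direct reports.

3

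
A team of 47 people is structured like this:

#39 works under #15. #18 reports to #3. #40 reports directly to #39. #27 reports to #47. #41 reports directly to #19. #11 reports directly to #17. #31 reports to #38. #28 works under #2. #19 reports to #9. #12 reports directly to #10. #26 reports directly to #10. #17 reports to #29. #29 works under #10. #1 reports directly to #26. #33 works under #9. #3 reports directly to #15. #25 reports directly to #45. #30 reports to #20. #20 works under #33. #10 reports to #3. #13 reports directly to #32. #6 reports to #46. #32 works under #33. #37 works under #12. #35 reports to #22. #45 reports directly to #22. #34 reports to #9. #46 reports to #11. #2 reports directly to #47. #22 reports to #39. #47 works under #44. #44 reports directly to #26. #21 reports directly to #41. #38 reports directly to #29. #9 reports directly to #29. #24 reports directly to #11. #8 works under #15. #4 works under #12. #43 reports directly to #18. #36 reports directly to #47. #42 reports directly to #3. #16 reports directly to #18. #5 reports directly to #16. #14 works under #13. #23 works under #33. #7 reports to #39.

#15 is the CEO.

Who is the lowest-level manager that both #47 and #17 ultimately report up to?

#47's chain of managers is #44, #26, #10, #3, #15. #17's chain of managers is #29, #10, #3, #15. The first manager that appears in both chains is #10.

#10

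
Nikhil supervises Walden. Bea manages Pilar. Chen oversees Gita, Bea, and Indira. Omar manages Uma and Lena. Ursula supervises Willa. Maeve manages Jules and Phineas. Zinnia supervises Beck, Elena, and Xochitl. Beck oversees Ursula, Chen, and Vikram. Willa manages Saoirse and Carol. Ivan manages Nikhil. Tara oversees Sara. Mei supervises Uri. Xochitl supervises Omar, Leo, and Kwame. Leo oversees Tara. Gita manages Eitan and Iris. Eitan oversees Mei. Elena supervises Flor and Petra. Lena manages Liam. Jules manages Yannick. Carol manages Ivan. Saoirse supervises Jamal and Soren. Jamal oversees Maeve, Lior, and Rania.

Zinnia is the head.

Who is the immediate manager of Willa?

Willa reports directly to Ursula.

Ursula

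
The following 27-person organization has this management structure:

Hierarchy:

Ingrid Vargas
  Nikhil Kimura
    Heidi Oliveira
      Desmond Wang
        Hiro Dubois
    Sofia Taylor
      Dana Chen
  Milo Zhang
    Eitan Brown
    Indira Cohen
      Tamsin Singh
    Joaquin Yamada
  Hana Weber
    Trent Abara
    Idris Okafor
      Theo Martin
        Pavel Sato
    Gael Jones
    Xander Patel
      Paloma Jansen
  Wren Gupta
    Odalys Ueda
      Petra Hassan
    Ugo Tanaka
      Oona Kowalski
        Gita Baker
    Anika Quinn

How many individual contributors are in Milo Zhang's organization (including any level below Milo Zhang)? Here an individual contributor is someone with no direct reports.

3

The people in Milo Zhang's organization with no one reporting to them are Joaquin Yamada, Tamsin Singh, Eitan Brown. That is 3.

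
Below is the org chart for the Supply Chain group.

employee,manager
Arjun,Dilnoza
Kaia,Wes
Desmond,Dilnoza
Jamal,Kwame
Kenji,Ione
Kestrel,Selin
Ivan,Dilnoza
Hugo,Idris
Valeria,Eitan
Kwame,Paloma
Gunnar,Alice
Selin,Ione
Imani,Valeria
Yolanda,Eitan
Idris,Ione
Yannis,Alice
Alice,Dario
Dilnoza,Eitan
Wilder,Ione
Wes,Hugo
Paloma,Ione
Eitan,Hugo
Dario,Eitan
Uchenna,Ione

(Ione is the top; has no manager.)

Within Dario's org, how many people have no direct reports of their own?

2

The people in Dario's organization with no one reporting to them are Yannis, Gunnar. That is 2.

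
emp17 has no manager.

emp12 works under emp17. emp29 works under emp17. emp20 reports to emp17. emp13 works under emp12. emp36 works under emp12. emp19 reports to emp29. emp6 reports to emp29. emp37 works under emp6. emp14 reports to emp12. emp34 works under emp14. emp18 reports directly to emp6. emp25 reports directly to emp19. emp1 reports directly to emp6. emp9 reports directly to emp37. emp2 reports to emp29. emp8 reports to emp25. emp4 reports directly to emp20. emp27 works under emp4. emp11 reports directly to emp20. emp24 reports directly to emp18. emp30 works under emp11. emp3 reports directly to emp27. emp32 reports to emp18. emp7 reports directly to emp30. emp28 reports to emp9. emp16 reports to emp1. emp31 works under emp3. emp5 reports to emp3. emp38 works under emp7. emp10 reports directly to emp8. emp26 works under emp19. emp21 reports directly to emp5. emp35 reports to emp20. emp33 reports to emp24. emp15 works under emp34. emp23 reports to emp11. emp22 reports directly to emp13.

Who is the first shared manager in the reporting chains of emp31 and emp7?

emp20

emp31's chain of managers is emp3, emp27, emp4, emp20, emp17. emp7's chain of managers is emp30, emp11, emp20, emp17. The first manager that appears in both chains is emp20.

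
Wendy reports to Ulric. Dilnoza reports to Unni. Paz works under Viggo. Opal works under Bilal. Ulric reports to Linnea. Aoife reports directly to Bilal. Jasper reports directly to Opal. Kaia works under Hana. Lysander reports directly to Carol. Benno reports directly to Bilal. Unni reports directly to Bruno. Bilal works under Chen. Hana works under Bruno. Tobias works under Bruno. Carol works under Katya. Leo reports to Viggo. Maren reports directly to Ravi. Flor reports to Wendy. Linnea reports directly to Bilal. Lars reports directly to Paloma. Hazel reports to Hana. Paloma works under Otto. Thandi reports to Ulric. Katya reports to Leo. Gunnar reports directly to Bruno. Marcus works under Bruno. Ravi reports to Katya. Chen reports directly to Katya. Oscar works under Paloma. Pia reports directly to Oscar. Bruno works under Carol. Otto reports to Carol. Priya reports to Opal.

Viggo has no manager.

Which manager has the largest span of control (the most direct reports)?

Direct-report counts: Viggo has 2; Leo has 1; Katya has 3; Ravi has 1; Carol has 3; Otto has 1; Paloma has 2; Oscar has 1; Bruno has 5; Unni has 1; Hana has 2; Chen has 1; Bilal has 4; Opal has 2; Linnea has 1; Ulric has 2; Wendy has 1. The largest is 5, held by Bruno.

Bruno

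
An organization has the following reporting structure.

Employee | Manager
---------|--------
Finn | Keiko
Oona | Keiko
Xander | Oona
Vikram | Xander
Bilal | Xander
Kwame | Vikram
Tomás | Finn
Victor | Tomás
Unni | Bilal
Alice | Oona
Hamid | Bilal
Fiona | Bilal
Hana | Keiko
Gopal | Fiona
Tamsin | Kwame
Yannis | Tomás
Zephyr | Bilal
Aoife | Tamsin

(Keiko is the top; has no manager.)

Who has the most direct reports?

Bilal

Direct-report counts: Keiko has 3; Oona has 2; Xander has 2; Bilal has 4; Fiona has 1; Vikram has 1; Kwame has 1; Tamsin has 1; Finn has 1; Tomás has 2. The largest is 4, held by Bilal.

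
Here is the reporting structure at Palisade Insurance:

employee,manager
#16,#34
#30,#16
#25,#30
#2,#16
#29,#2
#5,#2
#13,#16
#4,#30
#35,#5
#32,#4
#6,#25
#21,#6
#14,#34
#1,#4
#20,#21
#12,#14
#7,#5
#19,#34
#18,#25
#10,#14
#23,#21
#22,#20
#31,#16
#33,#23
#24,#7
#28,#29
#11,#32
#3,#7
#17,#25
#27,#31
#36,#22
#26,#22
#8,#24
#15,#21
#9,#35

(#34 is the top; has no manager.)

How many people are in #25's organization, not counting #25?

11

#25 directly manages #6, #18, #17. Under #6: #21, #15, #23, #33, #20, #22, #26, #36 (8). #18 has no reports. #17 has no reports. So #25's organization is 3 direct reports plus everyone under them: 9 + 1 + 1 = 11.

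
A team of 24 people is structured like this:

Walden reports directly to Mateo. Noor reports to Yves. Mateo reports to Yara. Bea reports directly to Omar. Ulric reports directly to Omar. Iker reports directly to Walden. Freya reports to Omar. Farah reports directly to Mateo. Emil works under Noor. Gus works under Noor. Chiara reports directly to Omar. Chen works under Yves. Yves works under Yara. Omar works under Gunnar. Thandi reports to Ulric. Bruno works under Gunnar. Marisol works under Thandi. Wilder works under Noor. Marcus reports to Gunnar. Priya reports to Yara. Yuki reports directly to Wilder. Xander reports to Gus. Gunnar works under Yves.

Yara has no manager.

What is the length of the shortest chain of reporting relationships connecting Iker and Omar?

Iker is 3 levels below Yara, and Omar is 3 levels below Yara (their lowest common manager). The shortest path runs up from Iker to Yara and back down to Omar: 3 + 3 = 6 links.

6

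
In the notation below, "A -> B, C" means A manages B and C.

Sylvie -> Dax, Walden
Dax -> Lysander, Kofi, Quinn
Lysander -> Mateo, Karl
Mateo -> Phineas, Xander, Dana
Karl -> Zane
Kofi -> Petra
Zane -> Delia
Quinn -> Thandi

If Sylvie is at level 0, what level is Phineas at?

4

Chain from Phineas up to Sylvie: Phineas → Mateo → Lysander → Dax → Sylvie. That is 4 steps up, so Phineas is 4 levels below Sylvie.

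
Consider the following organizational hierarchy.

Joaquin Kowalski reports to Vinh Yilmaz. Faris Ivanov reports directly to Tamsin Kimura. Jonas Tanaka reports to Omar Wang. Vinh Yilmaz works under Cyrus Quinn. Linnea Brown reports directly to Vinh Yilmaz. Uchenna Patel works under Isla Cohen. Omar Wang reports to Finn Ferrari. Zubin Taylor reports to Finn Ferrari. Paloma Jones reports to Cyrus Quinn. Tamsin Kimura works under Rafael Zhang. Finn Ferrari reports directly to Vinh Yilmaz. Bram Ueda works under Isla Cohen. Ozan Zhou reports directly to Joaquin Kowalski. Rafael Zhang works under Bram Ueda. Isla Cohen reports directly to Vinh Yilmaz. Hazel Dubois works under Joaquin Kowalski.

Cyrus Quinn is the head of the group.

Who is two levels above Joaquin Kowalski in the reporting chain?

Cyrus Quinn

Joaquin Kowalski reports to Vinh Yilmaz, and Vinh Yilmaz reports to Cyrus Quinn. So Joaquin Kowalski's skip-level manager is Cyrus Quinn.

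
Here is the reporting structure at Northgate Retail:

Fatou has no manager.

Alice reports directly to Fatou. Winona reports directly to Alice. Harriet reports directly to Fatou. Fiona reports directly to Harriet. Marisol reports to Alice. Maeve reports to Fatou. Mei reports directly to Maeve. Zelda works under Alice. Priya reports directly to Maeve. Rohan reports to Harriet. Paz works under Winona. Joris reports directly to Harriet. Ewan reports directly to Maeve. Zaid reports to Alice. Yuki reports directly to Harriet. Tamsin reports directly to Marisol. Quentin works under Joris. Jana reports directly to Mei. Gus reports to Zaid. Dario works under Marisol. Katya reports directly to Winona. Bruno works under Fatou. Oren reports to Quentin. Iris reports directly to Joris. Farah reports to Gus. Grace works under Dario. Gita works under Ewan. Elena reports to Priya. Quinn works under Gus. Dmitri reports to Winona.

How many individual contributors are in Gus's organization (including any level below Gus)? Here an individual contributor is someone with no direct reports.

2

The people in Gus's organization with no one reporting to them are Quinn, Farah. That is 2.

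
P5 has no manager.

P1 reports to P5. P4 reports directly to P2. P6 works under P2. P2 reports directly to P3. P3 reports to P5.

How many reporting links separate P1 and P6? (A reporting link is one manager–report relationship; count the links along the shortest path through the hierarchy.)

4

P1 is 1 level below P5, and P6 is 3 levels below P5 (their lowest common manager). The shortest path runs up from P1 to P5 and back down to P6: 1 + 3 = 4 links.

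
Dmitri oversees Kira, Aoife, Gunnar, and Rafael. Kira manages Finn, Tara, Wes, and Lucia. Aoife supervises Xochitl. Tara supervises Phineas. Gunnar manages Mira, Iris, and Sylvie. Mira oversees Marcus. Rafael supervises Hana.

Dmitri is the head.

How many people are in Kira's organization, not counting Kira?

5

Kira directly manages Finn, Tara, Wes, Lucia. Finn has no reports. Under Tara: Phineas (1). Wes has no reports. Lucia has no reports. So Kira's organization is 4 direct reports plus everyone under them: 1 + 2 + 1 + 1 = 5.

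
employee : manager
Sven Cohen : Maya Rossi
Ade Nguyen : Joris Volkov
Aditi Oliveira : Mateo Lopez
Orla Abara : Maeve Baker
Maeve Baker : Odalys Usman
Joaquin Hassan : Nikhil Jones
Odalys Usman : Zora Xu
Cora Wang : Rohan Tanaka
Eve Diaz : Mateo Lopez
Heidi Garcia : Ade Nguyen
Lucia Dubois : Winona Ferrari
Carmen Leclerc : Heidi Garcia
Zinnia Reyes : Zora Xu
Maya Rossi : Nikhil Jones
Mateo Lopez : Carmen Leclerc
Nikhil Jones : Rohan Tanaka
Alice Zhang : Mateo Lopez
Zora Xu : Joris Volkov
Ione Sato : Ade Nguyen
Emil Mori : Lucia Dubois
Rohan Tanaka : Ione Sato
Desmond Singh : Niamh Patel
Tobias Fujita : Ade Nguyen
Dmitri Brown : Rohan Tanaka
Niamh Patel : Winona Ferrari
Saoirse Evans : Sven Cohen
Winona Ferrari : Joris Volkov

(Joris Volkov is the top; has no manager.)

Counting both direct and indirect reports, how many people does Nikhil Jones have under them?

Nikhil Jones directly manages Maya Rossi, Joaquin Hassan. Under Maya Rossi: Sven Cohen, Saoirse Evans (2). Joaquin Hassan has no reports. So Nikhil Jones's organization is 2 direct reports plus everyone under them: 3 + 1 = 4.

4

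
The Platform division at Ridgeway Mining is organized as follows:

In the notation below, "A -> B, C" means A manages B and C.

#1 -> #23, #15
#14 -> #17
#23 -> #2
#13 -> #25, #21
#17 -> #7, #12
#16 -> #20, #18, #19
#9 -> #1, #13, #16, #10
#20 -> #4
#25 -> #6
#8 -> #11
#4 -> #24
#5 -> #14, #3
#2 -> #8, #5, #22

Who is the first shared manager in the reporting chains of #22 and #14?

#2

#22's chain of managers is #2, #23, #1, #9. #14's chain of managers is #5, #2, #23, #1, #9. The first manager that appears in both chains is #2.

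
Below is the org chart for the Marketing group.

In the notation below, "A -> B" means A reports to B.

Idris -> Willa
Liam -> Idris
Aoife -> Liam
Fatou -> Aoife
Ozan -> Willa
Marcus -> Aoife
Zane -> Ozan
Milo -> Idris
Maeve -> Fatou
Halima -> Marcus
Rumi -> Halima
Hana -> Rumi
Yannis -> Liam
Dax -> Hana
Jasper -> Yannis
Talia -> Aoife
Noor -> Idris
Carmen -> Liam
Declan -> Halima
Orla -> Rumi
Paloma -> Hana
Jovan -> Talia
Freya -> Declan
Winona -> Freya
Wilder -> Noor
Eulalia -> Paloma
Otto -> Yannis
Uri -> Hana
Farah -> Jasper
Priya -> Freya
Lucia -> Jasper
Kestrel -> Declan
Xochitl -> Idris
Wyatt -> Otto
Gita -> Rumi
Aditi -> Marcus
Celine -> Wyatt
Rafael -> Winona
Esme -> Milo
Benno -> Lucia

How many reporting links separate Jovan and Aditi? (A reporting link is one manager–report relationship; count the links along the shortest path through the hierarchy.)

Jovan is 2 levels below Aoife, and Aditi is 2 levels below Aoife (their lowest common manager). The shortest path runs up from Jovan to Aoife and back down to Aditi: 2 + 2 = 4 links.

4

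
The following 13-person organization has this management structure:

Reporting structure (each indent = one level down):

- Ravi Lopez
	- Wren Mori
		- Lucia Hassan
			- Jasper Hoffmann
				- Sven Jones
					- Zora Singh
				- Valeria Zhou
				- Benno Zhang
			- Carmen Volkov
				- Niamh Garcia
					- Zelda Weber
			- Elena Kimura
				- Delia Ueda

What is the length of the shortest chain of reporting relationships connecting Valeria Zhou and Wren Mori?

3

Valeria Zhou is in Wren Mori's organization: the chain from Valeria Zhou up to Wren Mori is Valeria Zhou → Jasper Hoffmann → Lucia Hassan → Wren Mori, which is 3 links.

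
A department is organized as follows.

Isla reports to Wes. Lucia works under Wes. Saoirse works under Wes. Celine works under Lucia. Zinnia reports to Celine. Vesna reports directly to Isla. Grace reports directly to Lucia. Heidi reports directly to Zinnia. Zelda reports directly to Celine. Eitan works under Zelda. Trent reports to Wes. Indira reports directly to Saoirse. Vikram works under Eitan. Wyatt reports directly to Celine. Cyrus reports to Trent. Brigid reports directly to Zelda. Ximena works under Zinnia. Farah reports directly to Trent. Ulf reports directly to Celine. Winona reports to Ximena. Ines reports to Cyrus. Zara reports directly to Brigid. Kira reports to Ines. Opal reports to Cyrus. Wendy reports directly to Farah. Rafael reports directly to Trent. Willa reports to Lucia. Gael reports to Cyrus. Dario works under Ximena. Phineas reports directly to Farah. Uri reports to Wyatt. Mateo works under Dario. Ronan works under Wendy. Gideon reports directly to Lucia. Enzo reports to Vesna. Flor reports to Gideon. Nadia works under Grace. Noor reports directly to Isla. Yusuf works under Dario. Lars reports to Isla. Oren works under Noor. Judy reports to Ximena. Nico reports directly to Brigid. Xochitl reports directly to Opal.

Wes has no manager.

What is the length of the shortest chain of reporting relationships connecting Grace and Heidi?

4

Grace is 1 level below Lucia, and Heidi is 3 levels below Lucia (their lowest common manager). The shortest path runs up from Grace to Lucia and back down to Heidi: 1 + 3 = 4 links.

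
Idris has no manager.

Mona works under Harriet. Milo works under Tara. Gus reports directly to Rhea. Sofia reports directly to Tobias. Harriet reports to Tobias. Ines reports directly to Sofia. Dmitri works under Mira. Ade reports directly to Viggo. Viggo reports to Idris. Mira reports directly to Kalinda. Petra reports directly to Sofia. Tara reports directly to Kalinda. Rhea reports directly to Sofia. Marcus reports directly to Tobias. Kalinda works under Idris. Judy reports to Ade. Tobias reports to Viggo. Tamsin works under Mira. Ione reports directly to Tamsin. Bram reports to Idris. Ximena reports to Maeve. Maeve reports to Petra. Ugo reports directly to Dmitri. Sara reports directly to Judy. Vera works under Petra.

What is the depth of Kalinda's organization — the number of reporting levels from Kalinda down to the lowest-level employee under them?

The longest chain under Kalinda runs Kalinda → Mira → Tamsin → Ione, which is 3 levels below Kalinda.

3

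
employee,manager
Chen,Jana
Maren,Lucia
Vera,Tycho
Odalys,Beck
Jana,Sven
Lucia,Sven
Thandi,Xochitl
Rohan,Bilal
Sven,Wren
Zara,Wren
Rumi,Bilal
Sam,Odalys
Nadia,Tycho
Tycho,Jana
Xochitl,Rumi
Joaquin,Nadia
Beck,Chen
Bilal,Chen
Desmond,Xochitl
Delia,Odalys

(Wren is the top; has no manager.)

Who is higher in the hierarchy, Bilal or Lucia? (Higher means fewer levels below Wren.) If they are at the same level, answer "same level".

Lucia

Bilal is 4 levels below Wren; Lucia is 2. Lucia is higher.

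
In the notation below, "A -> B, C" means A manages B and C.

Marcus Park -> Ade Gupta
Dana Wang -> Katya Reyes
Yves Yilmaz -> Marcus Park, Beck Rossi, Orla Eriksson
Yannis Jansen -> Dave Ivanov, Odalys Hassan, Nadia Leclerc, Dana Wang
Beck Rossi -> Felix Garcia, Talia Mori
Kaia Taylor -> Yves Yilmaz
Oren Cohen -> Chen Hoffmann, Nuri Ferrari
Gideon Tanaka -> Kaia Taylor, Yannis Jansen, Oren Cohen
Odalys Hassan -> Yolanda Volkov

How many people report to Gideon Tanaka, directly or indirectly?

Gideon Tanaka directly manages Kaia Taylor, Yannis Jansen, Oren Cohen. Under Kaia Taylor: Yves Yilmaz, Orla Eriksson, Beck Rossi, Talia Mori, Felix Garcia, Marcus Park, Ade Gupta (7). Under Yannis Jansen: Dana Wang, Katya Reyes, Nadia Leclerc, Odalys Hassan, Yolanda Volkov, Dave Ivanov (6). Under Oren Cohen: Nuri Ferrari, Chen Hoffmann (2). So Gideon Tanaka's organization is 3 direct reports plus everyone under them: 8 + 7 + 3 = 18.

18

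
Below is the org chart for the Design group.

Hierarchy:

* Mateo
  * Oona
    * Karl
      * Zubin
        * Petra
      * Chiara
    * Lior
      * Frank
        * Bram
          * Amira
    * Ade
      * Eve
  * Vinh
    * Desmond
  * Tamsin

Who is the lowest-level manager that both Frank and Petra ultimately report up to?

Oona

Frank's chain of managers is Lior, Oona, Mateo. Petra's chain of managers is Zubin, Karl, Oona, Mateo. The first manager that appears in both chains is Oona.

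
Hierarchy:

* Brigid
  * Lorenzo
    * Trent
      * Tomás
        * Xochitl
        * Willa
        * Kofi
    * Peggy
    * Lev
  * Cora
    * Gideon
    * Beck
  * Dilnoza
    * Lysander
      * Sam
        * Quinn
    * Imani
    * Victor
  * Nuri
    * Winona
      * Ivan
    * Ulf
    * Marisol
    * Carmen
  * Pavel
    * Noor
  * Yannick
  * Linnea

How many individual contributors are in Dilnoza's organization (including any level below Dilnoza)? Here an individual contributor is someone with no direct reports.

3

The people in Dilnoza's organization with no one reporting to them are Victor, Imani, Quinn. That is 3.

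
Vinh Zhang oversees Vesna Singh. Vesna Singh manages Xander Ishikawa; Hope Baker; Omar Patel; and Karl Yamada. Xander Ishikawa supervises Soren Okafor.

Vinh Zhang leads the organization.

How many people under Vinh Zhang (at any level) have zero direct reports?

4

The people in Vinh Zhang's organization with no one reporting to them are Karl Yamada, Omar Patel, Hope Baker, Soren Okafor. That is 4.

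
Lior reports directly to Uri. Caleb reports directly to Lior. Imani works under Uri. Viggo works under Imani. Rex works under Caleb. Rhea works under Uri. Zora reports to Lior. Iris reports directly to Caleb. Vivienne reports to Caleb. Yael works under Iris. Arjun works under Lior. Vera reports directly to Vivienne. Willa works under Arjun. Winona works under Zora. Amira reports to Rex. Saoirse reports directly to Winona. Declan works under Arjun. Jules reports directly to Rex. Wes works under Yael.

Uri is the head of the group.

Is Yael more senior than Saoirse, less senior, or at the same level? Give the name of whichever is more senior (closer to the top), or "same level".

same level

Both Yael and Saoirse are 4 levels below Uri.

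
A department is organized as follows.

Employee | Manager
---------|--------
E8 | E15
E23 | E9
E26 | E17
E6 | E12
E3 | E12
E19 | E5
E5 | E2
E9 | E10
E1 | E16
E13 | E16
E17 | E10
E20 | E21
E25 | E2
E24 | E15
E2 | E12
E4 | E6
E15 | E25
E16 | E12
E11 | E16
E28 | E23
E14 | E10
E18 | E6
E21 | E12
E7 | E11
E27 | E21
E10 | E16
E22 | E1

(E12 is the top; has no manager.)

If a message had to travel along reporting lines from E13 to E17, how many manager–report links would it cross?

3

E13 is 1 level below E16, and E17 is 2 levels below E16 (their lowest common manager). The shortest path runs up from E13 to E16 and back down to E17: 1 + 2 = 3 links.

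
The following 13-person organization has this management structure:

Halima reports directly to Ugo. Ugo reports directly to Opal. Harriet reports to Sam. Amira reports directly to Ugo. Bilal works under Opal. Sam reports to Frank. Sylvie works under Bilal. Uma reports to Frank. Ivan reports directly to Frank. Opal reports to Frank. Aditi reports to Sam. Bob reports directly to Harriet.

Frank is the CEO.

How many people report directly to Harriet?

1

Harriet directly manages Bob. That is 1 direct report.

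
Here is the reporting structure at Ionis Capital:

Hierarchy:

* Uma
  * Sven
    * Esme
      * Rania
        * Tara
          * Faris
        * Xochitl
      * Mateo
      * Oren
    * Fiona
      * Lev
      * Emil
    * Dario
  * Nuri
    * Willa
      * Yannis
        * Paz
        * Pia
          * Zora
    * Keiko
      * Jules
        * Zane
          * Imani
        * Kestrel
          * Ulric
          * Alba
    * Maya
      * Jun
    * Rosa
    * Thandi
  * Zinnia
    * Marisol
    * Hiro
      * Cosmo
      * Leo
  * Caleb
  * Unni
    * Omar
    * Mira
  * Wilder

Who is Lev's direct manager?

Fiona

Lev reports directly to Fiona.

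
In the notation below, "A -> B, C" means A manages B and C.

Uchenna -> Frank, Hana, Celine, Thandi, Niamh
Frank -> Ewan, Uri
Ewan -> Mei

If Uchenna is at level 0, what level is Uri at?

2

Chain from Uri up to Uchenna: Uri → Frank → Uchenna. That is 2 steps up, so Uri is 2 levels below Uchenna.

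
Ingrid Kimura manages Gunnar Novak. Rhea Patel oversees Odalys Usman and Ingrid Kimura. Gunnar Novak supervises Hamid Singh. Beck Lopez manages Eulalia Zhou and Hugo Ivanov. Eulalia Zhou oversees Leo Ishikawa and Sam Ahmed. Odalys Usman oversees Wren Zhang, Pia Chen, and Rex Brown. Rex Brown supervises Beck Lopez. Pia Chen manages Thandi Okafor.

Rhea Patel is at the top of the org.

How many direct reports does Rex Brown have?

1

Rex Brown directly manages Beck Lopez. That is 1 direct report.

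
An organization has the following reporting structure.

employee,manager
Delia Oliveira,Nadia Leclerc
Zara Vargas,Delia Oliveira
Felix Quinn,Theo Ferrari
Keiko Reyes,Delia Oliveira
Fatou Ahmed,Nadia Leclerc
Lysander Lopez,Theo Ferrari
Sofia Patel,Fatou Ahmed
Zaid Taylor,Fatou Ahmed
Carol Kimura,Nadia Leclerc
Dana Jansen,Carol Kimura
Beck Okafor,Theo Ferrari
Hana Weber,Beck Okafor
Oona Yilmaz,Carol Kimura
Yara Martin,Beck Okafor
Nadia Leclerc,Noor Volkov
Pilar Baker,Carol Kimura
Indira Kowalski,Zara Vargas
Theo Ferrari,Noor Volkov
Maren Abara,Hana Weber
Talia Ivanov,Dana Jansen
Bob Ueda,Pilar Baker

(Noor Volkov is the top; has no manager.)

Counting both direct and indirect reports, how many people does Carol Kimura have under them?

Carol Kimura directly manages Oona Yilmaz, Dana Jansen, Pilar Baker. Oona Yilmaz has no reports. Under Dana Jansen: Talia Ivanov (1). Under Pilar Baker: Bob Ueda (1). So Carol Kimura's organization is 3 direct reports plus everyone under them: 1 + 2 + 2 = 5.

5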